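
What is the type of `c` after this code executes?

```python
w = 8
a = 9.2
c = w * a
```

int * float returns float (8 * 9.2 = 73.6)

float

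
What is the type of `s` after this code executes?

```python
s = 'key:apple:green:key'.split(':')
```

str.split() returns list

list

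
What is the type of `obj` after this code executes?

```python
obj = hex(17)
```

hex() returns str representation

str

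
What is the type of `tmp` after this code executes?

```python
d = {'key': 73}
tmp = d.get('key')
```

dict.get() returns the value (int) when key is found

int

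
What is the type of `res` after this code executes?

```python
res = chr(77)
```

chr() returns str (single character)

str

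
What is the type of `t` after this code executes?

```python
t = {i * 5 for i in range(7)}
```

A set comprehension {expr for x in iterable} produces a set

set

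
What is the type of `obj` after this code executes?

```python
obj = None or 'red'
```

'or' with None returns the other value ('red', str)

str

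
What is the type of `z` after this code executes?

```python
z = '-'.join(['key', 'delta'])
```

str.join() returns str

str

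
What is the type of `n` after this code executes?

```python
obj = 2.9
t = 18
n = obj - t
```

float - int returns float (2.9 - 18 = -15.1)

float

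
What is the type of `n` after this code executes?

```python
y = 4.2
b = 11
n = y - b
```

float - int returns float (4.2 - 11 = -6.8)

float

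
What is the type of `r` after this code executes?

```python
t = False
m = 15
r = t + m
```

bool + int returns int (False is 0, so 0 + 15 = 15)

int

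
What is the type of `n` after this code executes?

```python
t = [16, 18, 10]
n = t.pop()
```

list.pop() returns the popped element (int here)

int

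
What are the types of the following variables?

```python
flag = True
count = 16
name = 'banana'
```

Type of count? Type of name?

count is int; name is str

int, str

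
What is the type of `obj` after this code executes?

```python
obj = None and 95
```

'and' returns first falsy value (None)

NoneType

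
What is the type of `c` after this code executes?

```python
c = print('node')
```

print() returns None

NoneType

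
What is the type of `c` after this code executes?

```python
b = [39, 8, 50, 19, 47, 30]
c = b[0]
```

Indexing a list of ints returns int (b[0] = 39)

int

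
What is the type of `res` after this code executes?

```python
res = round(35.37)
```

round() with no ndigits arg returns int

int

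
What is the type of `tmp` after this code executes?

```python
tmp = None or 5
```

'or' with None returns the other value (5, int)

int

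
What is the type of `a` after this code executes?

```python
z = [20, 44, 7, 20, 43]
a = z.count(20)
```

list.count() returns int

int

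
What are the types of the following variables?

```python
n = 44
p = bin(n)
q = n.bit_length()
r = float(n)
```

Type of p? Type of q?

bin() returns str; int.bit_length() returns int

str, int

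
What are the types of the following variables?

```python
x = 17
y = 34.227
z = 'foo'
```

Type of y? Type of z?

y is float; z is str

float, str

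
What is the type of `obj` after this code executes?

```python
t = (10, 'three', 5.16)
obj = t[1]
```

Index 1 of tuple is 'three' which is str

str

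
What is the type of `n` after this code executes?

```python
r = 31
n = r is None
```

'is' comparison returns bool

bool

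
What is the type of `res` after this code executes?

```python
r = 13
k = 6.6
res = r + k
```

int + float returns float (13 + 6.6 = 19.6)

float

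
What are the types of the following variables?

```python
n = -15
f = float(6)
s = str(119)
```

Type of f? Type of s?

f is float; s is str

float, str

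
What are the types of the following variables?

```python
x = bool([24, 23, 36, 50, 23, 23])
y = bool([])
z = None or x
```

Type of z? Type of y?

None or <bool> returns the bool; bool() returns bool

bool, bool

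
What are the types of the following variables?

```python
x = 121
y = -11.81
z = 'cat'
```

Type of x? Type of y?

x is int; y is float

int, float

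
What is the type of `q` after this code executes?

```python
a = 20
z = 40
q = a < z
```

Comparison operators return bool

bool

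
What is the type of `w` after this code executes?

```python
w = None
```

None has type NoneType

NoneType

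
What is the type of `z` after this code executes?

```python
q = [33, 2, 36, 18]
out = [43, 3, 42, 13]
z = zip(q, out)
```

zip() returns a zip iterator object

zip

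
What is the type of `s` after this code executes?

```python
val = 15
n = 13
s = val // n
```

int // int returns int (15 // 13 = 1)

int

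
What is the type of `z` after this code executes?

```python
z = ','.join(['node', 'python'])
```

str.join() returns str

str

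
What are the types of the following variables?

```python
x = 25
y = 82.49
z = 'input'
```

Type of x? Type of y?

x is int; y is float

int, float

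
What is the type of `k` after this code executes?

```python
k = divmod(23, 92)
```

divmod() returns a tuple (quotient, remainder)

tuple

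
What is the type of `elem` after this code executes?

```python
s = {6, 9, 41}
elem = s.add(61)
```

set.add() returns None (mutates in place)

NoneType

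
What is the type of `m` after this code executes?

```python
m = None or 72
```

'or' with None returns the other value (72, int)

int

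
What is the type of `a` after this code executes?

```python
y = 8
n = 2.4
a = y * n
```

int * float returns float (8 * 2.4 = 19.2)

float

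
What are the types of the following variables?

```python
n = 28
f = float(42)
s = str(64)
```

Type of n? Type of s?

n is int; s is str

int, str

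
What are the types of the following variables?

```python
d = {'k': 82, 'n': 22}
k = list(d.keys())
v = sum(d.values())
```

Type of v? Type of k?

sum of int values returns int; list(...) returns list

int, list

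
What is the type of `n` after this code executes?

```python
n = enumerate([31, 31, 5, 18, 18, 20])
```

enumerate() returns an enumerate iterator object

enumerate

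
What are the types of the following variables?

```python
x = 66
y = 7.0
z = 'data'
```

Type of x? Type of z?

x is int; z is str

int, str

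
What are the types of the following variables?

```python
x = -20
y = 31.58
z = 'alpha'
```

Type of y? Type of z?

y is float; z is str

float, str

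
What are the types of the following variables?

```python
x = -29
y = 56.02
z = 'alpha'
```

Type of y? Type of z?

y is float; z is str

float, str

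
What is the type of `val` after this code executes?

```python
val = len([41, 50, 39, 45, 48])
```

len() always returns int

int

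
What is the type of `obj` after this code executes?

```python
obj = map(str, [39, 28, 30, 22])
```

map() returns a map iterator object

map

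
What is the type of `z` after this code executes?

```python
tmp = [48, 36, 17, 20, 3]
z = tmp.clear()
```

list.clear() returns None

NoneType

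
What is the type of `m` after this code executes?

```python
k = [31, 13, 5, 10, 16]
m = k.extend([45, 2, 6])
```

list.extend() returns None

NoneType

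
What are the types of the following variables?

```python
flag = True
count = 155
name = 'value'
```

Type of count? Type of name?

count is int; name is str

int, str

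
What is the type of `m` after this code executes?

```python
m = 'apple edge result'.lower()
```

str.lower() returns str

str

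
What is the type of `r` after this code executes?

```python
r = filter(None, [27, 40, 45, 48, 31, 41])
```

filter() returns a filter iterator object

filter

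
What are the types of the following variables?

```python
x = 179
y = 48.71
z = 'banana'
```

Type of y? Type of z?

y is float; z is str

float, str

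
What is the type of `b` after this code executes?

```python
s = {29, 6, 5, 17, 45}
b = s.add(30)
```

set.add() returns None (mutates in place)

NoneType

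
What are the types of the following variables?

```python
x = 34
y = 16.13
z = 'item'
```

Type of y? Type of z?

y is float; z is str

float, str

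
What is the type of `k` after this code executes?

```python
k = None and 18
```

'and' returns first falsy value (None)

NoneType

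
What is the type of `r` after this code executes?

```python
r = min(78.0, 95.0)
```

min() of floats returns float

float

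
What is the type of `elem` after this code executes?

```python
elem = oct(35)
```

oct() returns str representation

str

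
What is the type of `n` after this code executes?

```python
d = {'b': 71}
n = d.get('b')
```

dict.get() returns the value (int) when key is found

int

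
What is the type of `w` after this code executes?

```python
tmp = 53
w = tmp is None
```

'is' comparison returns bool

bool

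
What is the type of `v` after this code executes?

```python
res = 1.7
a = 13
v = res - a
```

float - int returns float (1.7 - 13 = -11.3)

float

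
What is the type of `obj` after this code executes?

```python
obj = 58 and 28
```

'and' returns the last value when all truthy (28, which is int)

int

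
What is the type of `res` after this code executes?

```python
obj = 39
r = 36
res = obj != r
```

Comparison operators return bool

bool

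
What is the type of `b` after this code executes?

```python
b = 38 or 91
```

'or' returns the first truthy value (38, which is int)

int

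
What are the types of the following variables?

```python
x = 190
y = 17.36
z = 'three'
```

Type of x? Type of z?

x is int; z is str

int, str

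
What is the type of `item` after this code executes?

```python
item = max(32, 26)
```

max() of ints returns int

int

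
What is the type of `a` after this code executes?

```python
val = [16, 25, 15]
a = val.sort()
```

list.sort() returns None (sorts in place)

NoneType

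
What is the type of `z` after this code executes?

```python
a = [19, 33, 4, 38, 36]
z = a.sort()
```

list.sort() returns None (sorts in place)

NoneType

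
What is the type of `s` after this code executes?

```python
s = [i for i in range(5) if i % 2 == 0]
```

A list comprehension [...] produces a list

list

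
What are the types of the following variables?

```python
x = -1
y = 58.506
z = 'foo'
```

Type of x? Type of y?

x is int; y is float

int, float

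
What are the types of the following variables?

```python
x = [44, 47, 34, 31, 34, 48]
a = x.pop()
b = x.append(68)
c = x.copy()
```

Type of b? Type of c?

list.append() returns None; list.copy() returns list

NoneType, list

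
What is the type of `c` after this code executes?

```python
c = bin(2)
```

bin() returns str representation

str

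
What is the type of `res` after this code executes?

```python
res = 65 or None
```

'or' returns first truthy value (65, int)

int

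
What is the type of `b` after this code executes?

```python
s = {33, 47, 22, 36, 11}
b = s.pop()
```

Popping from a set of ints returns int

int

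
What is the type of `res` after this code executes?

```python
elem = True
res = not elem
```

'not' always returns bool

bool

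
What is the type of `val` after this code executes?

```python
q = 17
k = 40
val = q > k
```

Comparison operators return bool

bool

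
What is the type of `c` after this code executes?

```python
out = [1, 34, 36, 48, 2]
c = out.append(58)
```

list.append() returns None (mutates in place)

NoneType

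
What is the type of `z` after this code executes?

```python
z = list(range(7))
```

list(range(...)) returns list

list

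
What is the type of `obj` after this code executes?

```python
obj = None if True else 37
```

Ternary: condition is True, if branch (None) taken → NoneType

NoneType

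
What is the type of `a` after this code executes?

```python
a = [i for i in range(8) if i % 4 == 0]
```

A list comprehension [...] produces a list

list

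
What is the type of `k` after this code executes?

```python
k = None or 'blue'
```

'or' with None returns the other value ('blue', str)

str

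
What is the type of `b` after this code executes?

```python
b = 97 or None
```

'or' returns first truthy value (97, int)

int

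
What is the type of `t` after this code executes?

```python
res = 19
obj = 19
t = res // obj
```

int // int returns int (19 // 19 = 1)

int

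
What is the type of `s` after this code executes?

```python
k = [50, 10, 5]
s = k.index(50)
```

list.index() returns int

int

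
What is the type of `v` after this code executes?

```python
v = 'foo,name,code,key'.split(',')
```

str.split() returns list

list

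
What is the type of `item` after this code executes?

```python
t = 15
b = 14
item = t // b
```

int // int returns int (15 // 14 = 1)

int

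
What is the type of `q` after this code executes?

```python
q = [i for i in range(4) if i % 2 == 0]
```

A list comprehension [...] produces a list

list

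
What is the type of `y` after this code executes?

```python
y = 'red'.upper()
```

str.upper() returns str

str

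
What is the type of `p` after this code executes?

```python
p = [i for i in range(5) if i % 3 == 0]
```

A list comprehension [...] produces a list

list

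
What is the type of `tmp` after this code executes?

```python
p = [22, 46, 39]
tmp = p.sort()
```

list.sort() returns None (sorts in place)

NoneType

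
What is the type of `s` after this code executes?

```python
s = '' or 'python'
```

'or' returns first truthy value ('python', which is str)

str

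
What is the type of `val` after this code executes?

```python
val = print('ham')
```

print() returns None

NoneType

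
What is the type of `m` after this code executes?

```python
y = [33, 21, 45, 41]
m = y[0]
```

Indexing a list of ints returns int (y[0] = 33)

int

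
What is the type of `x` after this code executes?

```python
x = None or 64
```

'or' with None returns the other value (64, int)

int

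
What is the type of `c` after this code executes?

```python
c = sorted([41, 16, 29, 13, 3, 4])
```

sorted() always returns list

list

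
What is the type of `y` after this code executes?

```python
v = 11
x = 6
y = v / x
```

int / int always returns float in Python 3 (11 / 6 = 1.83333)

float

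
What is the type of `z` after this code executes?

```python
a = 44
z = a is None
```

'is' comparison returns bool

bool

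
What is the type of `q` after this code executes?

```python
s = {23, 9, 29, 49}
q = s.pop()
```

Popping from a set of ints returns int

int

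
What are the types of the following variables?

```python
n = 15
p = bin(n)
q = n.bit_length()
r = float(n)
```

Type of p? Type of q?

bin() returns str; int.bit_length() returns int

str, int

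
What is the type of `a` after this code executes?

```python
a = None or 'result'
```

'or' with None returns the other value ('result', str)

str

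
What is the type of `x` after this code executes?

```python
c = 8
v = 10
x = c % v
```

int % int returns int (8 % 10 = 8)

int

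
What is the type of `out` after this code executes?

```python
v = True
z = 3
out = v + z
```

bool + int returns int (True is 1, so 1 + 3 = 4)

int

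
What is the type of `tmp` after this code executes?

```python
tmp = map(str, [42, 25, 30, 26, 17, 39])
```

map() returns a map iterator object

map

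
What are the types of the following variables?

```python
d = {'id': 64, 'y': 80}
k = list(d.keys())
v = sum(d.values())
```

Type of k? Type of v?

list(...) returns list; sum of int values returns int

list, int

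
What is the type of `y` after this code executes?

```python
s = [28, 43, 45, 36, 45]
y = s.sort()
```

list.sort() returns None (sorts in place)

NoneType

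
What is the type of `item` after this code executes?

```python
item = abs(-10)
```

abs() of int returns int

int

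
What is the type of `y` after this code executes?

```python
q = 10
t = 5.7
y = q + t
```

int + float returns float (10 + 5.7 = 15.7)

float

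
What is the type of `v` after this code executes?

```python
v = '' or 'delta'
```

'or' returns first truthy value ('delta', which is str)

str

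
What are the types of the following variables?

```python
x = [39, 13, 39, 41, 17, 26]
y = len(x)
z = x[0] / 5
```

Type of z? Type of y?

int / int returns float; len() returns int

float, int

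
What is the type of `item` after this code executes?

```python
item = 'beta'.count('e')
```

str.count() returns int

int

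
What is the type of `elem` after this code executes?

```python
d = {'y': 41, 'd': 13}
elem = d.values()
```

.values() returns a dict_values view object

dict_values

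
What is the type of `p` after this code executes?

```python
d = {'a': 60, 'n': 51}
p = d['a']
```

Accessing dict[str, int] with key 'a' returns int value 60

int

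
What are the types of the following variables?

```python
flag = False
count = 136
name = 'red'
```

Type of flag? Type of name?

flag is bool; name is str

bool, str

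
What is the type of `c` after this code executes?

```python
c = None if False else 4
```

Ternary: condition is False, else branch (4) taken → int

int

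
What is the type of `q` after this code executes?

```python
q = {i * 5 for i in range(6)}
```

A set comprehension {expr for x in iterable} produces a set

set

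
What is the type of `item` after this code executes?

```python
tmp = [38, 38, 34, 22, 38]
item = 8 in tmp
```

'in' operator returns bool

bool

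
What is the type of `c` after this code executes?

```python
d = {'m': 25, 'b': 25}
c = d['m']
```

Accessing dict[str, int] with key 'm' returns int value 25

int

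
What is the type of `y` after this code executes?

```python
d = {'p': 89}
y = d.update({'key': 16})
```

dict.update() returns None

NoneType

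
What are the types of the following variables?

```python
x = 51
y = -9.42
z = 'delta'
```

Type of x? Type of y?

x is int; y is float

int, float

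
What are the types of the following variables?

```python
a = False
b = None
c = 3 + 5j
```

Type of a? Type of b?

a is bool; b is NoneType

bool, NoneType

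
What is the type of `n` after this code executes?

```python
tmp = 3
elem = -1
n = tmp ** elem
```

int ** negative int returns float

float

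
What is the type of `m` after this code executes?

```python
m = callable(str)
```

callable() returns bool

bool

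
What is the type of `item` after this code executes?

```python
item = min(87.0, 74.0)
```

min() of floats returns float

float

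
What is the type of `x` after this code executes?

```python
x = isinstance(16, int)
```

isinstance() returns bool

bool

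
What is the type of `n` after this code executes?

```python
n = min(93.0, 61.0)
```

min() of floats returns float

float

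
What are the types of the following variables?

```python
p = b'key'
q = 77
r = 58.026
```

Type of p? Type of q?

p is bytes; q is int

bytes, int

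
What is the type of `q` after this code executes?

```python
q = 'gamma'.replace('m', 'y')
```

str.replace() returns str

str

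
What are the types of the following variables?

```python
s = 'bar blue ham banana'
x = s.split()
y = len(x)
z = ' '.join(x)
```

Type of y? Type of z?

len() returns int; str.join() returns str

int, str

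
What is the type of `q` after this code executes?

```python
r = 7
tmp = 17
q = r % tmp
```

int % int returns int (7 % 17 = 7)

int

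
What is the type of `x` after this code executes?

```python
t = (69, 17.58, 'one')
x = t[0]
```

Index 0 of tuple is 69 which is int

int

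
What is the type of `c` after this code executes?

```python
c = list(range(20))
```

list(range(...)) returns list

list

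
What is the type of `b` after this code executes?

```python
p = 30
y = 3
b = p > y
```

Comparison operators return bool

bool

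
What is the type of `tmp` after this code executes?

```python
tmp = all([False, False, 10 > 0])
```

all() returns bool

bool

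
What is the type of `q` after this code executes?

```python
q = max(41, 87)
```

max() of ints returns int

int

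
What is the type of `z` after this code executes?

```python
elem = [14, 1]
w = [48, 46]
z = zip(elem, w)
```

zip() returns a zip iterator object

zip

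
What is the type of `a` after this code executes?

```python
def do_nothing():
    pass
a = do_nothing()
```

A function with no return statement returns None

NoneType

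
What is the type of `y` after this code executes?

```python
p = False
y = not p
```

'not' always returns bool

bool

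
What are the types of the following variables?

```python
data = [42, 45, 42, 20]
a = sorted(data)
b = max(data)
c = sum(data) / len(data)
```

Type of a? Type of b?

sorted() returns list; max of ints returns int

list, int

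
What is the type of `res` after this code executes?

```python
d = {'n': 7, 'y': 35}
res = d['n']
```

Accessing dict[str, int] with key 'n' returns int value 7

int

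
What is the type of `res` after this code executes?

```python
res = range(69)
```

range() returns a range object

range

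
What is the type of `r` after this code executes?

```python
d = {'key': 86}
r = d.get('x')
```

dict.get() returns None when key 'x' is not found and no default given

NoneType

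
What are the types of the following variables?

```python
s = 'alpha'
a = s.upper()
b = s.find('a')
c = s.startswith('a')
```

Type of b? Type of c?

str.find() returns int; str.startswith() returns bool

int, bool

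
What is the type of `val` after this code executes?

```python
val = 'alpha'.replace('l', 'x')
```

str.replace() returns str

str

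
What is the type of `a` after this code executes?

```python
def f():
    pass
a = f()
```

A function with no return statement returns None

NoneType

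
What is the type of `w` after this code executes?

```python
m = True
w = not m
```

'not' always returns bool

bool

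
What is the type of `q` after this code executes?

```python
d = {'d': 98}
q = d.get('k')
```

dict.get() returns None when key 'k' is not found and no default given

NoneType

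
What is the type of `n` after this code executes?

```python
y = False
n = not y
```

'not' always returns bool

bool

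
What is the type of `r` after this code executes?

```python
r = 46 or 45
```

'or' returns the first truthy value (46, which is int)

int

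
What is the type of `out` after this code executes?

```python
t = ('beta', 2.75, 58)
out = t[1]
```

Index 1 of tuple is 2.75 which is float

float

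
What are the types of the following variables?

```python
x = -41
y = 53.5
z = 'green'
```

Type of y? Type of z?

y is float; z is str

float, str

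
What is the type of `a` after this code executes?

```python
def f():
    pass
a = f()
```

A function with no return statement returns None

NoneType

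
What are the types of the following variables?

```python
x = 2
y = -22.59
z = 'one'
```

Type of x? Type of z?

x is int; z is str

int, str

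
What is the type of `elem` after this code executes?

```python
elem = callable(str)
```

callable() returns bool

bool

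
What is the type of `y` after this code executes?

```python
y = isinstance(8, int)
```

isinstance() returns bool

bool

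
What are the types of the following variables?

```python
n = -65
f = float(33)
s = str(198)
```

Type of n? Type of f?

n is int; f is float

int, float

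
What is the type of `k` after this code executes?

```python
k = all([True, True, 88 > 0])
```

all() returns bool

bool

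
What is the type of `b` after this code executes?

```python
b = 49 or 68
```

'or' returns the first truthy value (49, which is int)

int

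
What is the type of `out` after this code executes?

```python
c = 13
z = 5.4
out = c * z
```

int * float returns float (13 * 5.4 = 70.2)

float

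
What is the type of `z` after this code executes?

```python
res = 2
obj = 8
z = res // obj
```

int // int returns int (2 // 8 = 0)

int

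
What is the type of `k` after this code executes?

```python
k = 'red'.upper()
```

str.upper() returns str

str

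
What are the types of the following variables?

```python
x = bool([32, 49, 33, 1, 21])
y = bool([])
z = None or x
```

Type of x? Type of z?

bool() returns bool; None or <bool> returns the bool

bool, bool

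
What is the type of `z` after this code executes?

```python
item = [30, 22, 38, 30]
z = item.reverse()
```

list.reverse() returns None

NoneType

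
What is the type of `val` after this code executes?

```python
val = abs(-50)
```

abs() of int returns int

int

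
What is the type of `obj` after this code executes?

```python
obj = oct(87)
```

oct() returns str representation

str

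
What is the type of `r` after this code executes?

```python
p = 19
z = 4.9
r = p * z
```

int * float returns float (19 * 4.9 = 93.1)

float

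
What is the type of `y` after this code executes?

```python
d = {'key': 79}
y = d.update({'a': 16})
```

dict.update() returns None

NoneType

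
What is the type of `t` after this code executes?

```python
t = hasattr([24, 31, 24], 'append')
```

hasattr() returns bool

bool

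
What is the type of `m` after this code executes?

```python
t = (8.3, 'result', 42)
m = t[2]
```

Index 2 of tuple is 42 which is int

int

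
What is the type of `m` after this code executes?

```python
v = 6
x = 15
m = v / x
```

int / int always returns float in Python 3 (6 / 15 = 0.4)

float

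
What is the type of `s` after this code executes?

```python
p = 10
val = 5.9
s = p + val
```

int + float returns float (10 + 5.9 = 15.9)

float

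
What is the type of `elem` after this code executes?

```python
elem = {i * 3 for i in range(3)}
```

A set comprehension {expr for x in iterable} produces a set

set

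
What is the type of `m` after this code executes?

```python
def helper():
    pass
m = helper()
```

A function with no return statement returns None

NoneType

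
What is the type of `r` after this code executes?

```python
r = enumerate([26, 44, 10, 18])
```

enumerate() returns an enumerate iterator object

enumerate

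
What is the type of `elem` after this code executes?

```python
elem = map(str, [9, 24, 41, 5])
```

map() returns a map iterator object

map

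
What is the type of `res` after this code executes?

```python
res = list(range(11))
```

list(range(...)) returns list

list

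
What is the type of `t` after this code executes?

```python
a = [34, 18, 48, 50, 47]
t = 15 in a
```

'in' operator returns bool

bool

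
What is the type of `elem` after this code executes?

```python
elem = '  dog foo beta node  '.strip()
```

str.strip() returns str

str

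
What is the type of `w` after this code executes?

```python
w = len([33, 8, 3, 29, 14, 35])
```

len() always returns int

int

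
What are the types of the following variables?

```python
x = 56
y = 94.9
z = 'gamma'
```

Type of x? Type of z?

x is int; z is str

int, str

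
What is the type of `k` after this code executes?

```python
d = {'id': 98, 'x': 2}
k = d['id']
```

Accessing dict[str, int] with key 'id' returns int value 98

int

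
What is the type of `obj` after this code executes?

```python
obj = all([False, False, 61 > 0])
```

all() returns bool

bool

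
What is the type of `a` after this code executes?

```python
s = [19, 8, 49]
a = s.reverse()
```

list.reverse() returns None

NoneType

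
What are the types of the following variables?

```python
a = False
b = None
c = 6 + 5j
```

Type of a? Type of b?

a is bool; b is NoneType

bool, NoneType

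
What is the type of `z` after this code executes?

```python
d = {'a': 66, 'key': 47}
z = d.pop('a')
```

dict.pop() returns the value (int)

int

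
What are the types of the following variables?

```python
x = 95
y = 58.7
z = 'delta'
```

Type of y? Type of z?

y is float; z is str

float, str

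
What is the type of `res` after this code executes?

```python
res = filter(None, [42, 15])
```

filter() returns a filter iterator object

filter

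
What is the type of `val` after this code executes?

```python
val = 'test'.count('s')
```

str.count() returns int

int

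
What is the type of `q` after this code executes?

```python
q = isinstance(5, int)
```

isinstance() returns bool

bool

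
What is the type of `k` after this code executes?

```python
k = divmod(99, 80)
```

divmod() returns a tuple (quotient, remainder)

tuple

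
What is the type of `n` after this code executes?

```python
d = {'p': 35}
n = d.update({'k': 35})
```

dict.update() returns None

NoneType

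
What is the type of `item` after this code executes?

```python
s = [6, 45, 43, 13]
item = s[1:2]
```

Slicing a list always returns a list

list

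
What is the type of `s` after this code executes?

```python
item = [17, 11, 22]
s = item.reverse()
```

list.reverse() returns None

NoneType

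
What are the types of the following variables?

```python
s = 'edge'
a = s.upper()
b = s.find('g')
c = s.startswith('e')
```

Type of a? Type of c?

str.upper() returns str; str.startswith() returns bool

str, bool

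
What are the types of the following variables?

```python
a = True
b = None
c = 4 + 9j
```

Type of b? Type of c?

b is NoneType; c is complex

NoneType, complex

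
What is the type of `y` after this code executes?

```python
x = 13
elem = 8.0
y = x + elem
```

int + float returns float (13 + 8.0 = 21.0)

float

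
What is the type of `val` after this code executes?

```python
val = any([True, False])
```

any() returns bool

bool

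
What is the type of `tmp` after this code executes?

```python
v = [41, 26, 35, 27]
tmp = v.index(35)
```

list.index() returns int

int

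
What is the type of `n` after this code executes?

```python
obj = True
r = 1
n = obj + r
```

bool + int returns int (True is 1, so 1 + 1 = 2)

int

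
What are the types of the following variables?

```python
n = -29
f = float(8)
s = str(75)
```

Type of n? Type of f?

n is int; f is float

int, float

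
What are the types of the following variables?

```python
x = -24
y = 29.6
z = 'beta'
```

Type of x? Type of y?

x is int; y is float

int, float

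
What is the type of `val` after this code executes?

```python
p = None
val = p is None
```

'is' comparison returns bool

bool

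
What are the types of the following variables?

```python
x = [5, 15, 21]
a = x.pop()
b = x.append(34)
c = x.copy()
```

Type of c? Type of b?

list.copy() returns list; list.append() returns None

list, NoneType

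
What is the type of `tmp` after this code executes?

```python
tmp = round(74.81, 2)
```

round() with ndigits arg returns float

float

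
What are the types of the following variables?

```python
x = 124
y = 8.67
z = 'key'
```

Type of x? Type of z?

x is int; z is str

int, str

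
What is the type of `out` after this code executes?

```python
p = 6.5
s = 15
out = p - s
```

float - int returns float (6.5 - 15 = -8.5)

float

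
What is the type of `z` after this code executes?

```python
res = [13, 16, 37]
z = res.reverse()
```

list.reverse() returns None

NoneType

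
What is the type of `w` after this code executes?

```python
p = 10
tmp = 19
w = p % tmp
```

int % int returns int (10 % 19 = 10)

int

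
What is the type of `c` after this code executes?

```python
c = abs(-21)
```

abs() of int returns int

int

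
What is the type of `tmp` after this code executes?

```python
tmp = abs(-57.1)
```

abs() of float returns float

float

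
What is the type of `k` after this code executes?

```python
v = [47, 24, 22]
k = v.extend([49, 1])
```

list.extend() returns None

NoneType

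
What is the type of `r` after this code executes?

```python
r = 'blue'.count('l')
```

str.count() returns int

int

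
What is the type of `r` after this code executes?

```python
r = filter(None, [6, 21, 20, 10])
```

filter() returns a filter iterator object

filter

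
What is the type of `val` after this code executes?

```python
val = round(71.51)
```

round() with no ndigits arg returns int

int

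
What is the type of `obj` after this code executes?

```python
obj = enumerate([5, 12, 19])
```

enumerate() returns an enumerate iterator object

enumerate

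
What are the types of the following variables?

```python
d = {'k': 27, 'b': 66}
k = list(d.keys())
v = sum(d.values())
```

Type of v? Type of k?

sum of int values returns int; list(...) returns list

int, list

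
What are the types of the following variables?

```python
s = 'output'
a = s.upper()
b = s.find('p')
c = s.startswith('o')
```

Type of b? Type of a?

str.find() returns int; str.upper() returns str

int, str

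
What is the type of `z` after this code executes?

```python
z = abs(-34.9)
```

abs() of float returns float

float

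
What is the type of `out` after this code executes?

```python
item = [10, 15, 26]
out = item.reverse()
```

list.reverse() returns None

NoneType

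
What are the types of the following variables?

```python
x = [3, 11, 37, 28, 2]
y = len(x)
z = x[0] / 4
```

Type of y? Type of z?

len() returns int; int / int returns float

int, float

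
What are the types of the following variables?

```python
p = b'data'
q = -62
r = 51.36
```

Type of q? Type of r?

q is int; r is float

int, float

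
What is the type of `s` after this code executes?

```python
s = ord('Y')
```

ord() returns int (Unicode code point)

int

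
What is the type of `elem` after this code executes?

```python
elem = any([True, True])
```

any() returns bool

bool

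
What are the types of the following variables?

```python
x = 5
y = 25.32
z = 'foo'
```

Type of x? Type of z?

x is int; z is str

int, str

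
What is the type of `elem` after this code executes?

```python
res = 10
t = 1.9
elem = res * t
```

int * float returns float (10 * 1.9 = 19.0)

float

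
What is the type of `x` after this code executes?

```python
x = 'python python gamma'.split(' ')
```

str.split() returns list

list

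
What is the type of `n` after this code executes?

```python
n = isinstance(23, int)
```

isinstance() returns bool

bool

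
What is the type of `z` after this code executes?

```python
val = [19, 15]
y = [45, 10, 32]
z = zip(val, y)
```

zip() returns a zip iterator object

zip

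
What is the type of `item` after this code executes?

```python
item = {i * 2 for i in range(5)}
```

A set comprehension {expr for x in iterable} produces a set

set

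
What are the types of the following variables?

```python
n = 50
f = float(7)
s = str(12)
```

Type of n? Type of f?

n is int; f is float

int, float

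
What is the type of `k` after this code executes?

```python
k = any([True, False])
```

any() returns bool

bool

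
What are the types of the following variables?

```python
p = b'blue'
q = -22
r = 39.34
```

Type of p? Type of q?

p is bytes; q is int

bytes, int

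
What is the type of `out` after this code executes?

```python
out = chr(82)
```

chr() returns str (single character)

str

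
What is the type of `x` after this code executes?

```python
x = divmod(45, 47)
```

divmod() returns a tuple (quotient, remainder)

tuple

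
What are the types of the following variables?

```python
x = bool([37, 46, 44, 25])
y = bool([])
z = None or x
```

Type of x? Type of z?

bool() returns bool; None or <bool> returns the bool

bool, bool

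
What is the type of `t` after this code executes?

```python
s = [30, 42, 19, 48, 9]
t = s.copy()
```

list.copy() returns list

list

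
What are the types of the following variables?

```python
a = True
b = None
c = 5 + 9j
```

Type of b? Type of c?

b is NoneType; c is complex

NoneType, complex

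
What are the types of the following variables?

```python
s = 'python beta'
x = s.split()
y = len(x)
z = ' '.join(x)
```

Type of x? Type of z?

str.split() returns list; str.join() returns str

list, str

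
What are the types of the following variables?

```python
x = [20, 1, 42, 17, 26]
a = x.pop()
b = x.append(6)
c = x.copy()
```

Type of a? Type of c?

list.pop() returns the element (int); list.copy() returns list

int, list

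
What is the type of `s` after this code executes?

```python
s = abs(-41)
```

abs() of int returns int

int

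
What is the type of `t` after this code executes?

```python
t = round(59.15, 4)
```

round() with ndigits arg returns float

float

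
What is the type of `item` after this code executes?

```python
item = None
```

None has type NoneType

NoneType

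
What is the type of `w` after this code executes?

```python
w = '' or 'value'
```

'or' returns first truthy value ('value', which is str)

str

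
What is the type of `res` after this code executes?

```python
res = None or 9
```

'or' with None returns the other value (9, int)

int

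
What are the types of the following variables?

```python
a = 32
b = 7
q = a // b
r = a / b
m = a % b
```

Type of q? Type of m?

int // int returns int; int % int returns int

int, int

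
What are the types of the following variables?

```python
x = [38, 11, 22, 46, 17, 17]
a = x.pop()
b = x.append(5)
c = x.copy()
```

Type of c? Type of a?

list.copy() returns list; list.pop() returns the element (int)

list, int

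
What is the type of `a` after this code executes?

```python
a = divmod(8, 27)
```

divmod() returns a tuple (quotient, remainder)

tuple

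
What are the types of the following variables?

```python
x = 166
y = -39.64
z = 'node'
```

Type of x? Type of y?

x is int; y is float

int, float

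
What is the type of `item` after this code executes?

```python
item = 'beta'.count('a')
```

str.count() returns int

int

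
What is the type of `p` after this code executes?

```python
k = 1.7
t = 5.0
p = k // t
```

float // float returns float (floor division preserves float type)

float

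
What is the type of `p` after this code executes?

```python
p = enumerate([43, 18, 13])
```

enumerate() returns an enumerate iterator object

enumerate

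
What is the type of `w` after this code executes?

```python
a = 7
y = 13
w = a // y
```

int // int returns int (7 // 13 = 0)

int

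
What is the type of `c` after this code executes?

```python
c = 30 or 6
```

'or' returns the first truthy value (30, which is int)

int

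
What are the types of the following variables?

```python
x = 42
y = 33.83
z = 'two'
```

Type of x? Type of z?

x is int; z is str

int, str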